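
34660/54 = 641 + 23/27 = 641.85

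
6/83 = 6/83= 0.07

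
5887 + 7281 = 13168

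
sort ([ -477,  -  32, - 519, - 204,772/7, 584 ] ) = [  -  519, - 477,-204,  -  32, 772/7, 584 ] 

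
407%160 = 87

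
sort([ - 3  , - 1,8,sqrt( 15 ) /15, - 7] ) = [  -  7, - 3, - 1,  sqrt(15)/15, 8 ] 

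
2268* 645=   1462860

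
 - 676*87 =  - 58812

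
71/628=71/628 = 0.11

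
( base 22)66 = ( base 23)60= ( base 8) 212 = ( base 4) 2022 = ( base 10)138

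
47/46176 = 47/46176 = 0.00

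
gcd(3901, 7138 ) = 83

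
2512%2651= 2512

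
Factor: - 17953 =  - 13^1 * 1381^1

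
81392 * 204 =16603968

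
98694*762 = 75204828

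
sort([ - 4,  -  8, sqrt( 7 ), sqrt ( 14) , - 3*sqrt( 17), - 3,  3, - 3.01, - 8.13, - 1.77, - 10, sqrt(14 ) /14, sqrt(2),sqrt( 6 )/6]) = [ - 3 * sqrt(17) , - 10, - 8.13, - 8, - 4, - 3.01,-3, - 1.77, sqrt(14 )/14,sqrt(6)/6,sqrt (2), sqrt(7 ), 3,sqrt( 14 )]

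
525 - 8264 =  - 7739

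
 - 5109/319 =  - 17 + 314/319 = - 16.02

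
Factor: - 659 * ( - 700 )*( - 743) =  - 342745900= -  2^2*5^2*  7^1*659^1 * 743^1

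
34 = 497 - 463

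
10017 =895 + 9122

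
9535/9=1059 + 4/9 = 1059.44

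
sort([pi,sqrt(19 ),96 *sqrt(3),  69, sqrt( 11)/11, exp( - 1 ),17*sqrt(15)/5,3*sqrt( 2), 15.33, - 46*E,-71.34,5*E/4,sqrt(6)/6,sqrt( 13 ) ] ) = [ - 46* E,  -  71.34, sqrt(11)/11,exp( - 1), sqrt( 6)/6, pi,5*E/4,  sqrt(13),3* sqrt ( 2),sqrt( 19), 17*sqrt( 15)/5,15.33, 69,96*sqrt ( 3) ] 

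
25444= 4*6361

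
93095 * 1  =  93095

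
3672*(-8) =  - 29376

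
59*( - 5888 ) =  - 347392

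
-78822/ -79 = 78822/79 = 997.75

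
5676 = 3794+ 1882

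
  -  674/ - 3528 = 337/1764 = 0.19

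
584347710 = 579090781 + 5256929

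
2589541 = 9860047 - 7270506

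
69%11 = 3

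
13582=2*6791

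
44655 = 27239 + 17416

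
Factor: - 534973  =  -17^1*31469^1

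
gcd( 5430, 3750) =30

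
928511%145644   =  54647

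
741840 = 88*8430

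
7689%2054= 1527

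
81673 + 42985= 124658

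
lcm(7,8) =56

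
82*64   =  5248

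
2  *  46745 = 93490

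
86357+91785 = 178142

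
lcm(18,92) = 828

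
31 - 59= - 28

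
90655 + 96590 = 187245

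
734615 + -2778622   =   - 2044007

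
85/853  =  85/853 = 0.10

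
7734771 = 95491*81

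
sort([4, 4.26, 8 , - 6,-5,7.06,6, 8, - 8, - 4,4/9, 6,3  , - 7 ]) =[ - 8, - 7, -6,  -  5, - 4, 4/9, 3, 4 , 4.26, 6, 6, 7.06 , 8, 8]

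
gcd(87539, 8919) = 1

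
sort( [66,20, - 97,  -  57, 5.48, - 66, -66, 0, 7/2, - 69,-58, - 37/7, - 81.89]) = [ - 97 ,-81.89, - 69, - 66, - 66, - 58, - 57, -37/7,0,7/2, 5.48, 20, 66 ] 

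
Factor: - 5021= - 5021^1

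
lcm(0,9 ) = 0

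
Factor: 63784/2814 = 68/3 = 2^2*3^ ( - 1)*17^1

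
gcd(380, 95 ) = 95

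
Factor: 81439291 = 43^1*1893937^1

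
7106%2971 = 1164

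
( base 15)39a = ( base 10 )820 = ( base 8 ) 1464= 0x334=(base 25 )17k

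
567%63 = 0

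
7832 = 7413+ 419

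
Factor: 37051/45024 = 2^( - 5)*3^( -1) *79^1 = 79/96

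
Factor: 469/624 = 2^(-4)*3^( - 1)*7^1 * 13^ (-1)*67^1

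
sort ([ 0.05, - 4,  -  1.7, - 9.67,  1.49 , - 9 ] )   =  [ - 9.67, - 9, - 4,- 1.7, 0.05,1.49 ]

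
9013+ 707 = 9720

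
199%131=68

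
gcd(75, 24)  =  3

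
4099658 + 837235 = 4936893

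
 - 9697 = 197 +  - 9894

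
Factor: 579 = 3^1 * 193^1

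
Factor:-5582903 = - 19^1*61^1*4817^1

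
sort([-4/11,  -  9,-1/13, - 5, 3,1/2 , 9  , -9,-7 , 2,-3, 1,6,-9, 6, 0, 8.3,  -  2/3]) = [ - 9,  -  9, - 9, - 7,  -  5 ,  -  3, - 2/3,-4/11, - 1/13, 0, 1/2,1, 2,  3, 6,  6,8.3, 9]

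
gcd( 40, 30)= 10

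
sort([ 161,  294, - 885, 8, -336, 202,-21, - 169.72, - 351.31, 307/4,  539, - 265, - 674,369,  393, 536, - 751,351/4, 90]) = [ - 885, - 751, - 674, - 351.31,-336, - 265, - 169.72, - 21,8, 307/4, 351/4, 90, 161, 202, 294,  369, 393, 536, 539] 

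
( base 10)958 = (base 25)1D8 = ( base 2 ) 1110111110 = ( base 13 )589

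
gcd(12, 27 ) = 3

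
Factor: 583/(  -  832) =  - 2^ ( - 6) * 11^1*13^(-1)*53^1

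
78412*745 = 58416940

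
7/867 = 7/867 = 0.01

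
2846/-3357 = - 1 + 511/3357 =- 0.85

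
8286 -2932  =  5354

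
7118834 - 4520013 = 2598821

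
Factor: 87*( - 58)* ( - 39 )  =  196794 = 2^1 * 3^2*13^1*29^2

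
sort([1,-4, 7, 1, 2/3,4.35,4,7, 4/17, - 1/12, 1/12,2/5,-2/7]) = [  -  4,- 2/7, - 1/12, 1/12, 4/17,2/5, 2/3, 1, 1, 4, 4.35,7, 7]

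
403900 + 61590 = 465490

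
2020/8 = 252+1/2=252.50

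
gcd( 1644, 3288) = 1644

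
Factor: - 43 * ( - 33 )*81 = 3^5*11^1 * 43^1  =  114939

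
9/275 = 9/275 = 0.03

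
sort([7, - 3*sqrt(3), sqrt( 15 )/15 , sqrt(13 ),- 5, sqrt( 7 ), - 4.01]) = [ - 3 * sqrt( 3), -5,  -  4.01,  sqrt ( 15)/15,sqrt ( 7),  sqrt(13 ),7 ]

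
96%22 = 8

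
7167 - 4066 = 3101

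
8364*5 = 41820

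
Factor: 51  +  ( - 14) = 37 = 37^1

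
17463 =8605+8858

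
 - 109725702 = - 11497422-98228280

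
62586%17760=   9306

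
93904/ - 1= - 93904/1 = - 93904.00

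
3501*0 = 0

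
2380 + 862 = 3242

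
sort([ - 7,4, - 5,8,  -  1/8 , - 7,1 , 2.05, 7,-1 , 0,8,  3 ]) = [ -7, - 7, - 5 , -1 ,- 1/8,0, 1,2.05,  3,  4 , 7,8,8]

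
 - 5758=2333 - 8091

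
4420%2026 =368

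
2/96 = 1/48 = 0.02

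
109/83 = 1 + 26/83 = 1.31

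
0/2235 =0 = 0.00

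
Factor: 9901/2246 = 2^( - 1)*1123^(  -  1)*9901^1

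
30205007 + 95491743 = 125696750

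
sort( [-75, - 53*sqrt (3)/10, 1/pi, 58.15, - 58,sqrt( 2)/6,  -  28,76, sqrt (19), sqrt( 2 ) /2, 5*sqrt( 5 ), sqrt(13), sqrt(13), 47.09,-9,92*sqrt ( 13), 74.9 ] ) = [ - 75, - 58 , - 28, - 53*sqrt(  3 ) /10, - 9,sqrt( 2)/6,1/pi, sqrt(2) /2, sqrt (13),sqrt (13), sqrt ( 19 ), 5*sqrt(5), 47.09, 58.15,74.9, 76 , 92*sqrt (13) ]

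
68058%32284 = 3490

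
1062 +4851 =5913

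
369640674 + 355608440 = 725249114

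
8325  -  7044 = 1281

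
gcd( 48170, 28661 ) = 1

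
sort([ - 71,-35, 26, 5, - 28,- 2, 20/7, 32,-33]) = [  -  71,- 35, - 33, - 28,  -  2 , 20/7,5, 26 , 32]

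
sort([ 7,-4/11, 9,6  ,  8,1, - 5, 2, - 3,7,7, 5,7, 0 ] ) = [- 5,-3, - 4/11,0,1, 2, 5,6, 7, 7, 7,7, 8,9 ] 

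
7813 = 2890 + 4923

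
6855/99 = 2285/33 =69.24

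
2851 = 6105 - 3254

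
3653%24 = 5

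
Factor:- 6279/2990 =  - 21/10 =- 2^( - 1)*3^1*5^( - 1)*7^1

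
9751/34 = 286 + 27/34 = 286.79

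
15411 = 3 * 5137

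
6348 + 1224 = 7572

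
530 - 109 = 421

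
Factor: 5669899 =151^1*37549^1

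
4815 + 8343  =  13158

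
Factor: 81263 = 7^1*13^1*19^1*47^1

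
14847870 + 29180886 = 44028756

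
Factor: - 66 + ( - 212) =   -  278 = -2^1*139^1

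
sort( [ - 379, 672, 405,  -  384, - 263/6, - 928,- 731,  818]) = [ - 928, - 731,-384,- 379,  -  263/6,405,  672,818]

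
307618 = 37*8314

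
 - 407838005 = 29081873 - 436919878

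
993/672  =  1+107/224= 1.48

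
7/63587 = 7/63587 = 0.00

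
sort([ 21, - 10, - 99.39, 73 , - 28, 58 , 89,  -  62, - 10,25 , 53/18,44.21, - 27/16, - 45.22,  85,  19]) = [-99.39, - 62,-45.22, - 28, - 10, - 10, - 27/16,53/18,19, 21,25 , 44.21, 58, 73,85,89]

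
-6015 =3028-9043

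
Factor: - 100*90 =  - 9000 = -  2^3*3^2*5^3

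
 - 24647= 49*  ( - 503 )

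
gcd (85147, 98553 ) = 1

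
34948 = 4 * 8737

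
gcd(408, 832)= 8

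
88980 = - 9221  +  98201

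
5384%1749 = 137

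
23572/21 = 23572/21 = 1122.48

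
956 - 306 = 650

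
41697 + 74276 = 115973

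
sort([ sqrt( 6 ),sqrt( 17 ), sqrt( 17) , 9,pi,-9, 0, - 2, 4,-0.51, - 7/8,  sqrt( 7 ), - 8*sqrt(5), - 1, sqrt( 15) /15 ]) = [ - 8*sqrt( 5 ),  -  9 , - 2, - 1  ,-7/8, - 0.51,  0,sqrt( 15) /15, sqrt(6),sqrt( 7), pi, 4,  sqrt(17), sqrt( 17),  9]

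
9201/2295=4 + 7/765 =4.01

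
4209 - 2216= 1993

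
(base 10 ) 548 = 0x224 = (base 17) 1f4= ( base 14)2B2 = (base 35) FN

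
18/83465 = 18/83465 = 0.00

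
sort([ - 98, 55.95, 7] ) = [ - 98, 7, 55.95 ]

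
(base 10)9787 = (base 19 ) 1822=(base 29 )bie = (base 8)23073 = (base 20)1497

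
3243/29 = 3243/29 = 111.83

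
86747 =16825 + 69922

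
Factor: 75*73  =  3^1*5^2*73^1 =5475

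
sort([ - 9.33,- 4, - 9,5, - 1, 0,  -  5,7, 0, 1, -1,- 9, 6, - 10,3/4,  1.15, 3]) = [ - 10, - 9.33,  -  9,-9, - 5, - 4, - 1 ,-1,0, 0 , 3/4,1,1.15,3,5,6,7 ] 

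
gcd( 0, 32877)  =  32877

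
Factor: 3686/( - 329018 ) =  - 17^( - 1 )*19^1*97^1*9677^( - 1) = - 1843/164509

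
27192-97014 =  - 69822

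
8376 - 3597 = 4779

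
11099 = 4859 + 6240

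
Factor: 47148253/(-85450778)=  -2^ (-1)*7^(- 1)*19^1*43^1*57709^1*6103627^(-1 ) 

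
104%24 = 8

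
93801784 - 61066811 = 32734973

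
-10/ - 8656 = 5/4328=0.00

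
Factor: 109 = 109^1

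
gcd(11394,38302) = 2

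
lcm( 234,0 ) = 0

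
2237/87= 25 + 62/87 = 25.71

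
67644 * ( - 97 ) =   -  6561468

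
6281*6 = 37686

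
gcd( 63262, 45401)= 1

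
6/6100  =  3/3050 =0.00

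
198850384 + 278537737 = 477388121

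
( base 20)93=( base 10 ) 183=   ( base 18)A3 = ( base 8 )267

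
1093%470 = 153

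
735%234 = 33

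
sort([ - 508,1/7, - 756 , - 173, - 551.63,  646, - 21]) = [-756,-551.63, - 508, - 173, - 21,1/7,646]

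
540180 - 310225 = 229955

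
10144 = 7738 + 2406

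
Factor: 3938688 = 2^7*3^2*13^1*263^1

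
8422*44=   370568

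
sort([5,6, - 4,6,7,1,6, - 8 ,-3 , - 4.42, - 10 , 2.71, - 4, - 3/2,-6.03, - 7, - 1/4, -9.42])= [ - 10, - 9.42, - 8, - 7, - 6.03, - 4.42, - 4,-4, - 3,  -  3/2, - 1/4 , 1 , 2.71,5,6, 6, 6,7] 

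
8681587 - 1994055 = 6687532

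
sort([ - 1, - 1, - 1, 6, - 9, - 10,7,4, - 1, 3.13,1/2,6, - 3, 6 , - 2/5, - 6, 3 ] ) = [-10, - 9,-6,-3,-1, - 1,-1, - 1, - 2/5, 1/2 , 3, 3.13,4, 6,6,6,7 ]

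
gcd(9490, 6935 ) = 365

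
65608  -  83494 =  - 17886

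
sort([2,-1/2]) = [ - 1/2  ,  2]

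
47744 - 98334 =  - 50590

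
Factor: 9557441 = 9557441^1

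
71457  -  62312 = 9145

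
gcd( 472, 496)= 8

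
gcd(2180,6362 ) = 2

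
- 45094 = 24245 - 69339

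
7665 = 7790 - 125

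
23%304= 23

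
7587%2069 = 1380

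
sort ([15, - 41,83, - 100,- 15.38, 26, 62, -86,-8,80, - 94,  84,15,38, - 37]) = [ - 100 , - 94, - 86, - 41 ,  -  37  ,-15.38,- 8, 15,15, 26,38, 62,80, 83, 84]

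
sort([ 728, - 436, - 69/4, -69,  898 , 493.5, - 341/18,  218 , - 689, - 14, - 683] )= [ - 689,  -  683  ,  -  436  ,-69, - 341/18, - 69/4,  -  14, 218,493.5, 728,898] 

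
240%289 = 240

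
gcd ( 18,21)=3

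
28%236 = 28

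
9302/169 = 9302/169 = 55.04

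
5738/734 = 7 + 300/367= 7.82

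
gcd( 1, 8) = 1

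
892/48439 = 892/48439 = 0.02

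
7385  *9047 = 66812095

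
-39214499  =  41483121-80697620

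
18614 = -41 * ( - 454 )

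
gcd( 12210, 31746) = 2442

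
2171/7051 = 2171/7051 = 0.31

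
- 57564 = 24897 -82461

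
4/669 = 4/669 = 0.01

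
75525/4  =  18881 + 1/4  =  18881.25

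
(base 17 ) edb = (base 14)17B8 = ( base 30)4MI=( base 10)4278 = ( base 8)10266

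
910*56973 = 51845430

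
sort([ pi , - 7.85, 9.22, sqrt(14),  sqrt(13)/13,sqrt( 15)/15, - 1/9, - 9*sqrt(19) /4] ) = [ - 9*sqrt( 19 )/4,-7.85,-1/9,sqrt(15) /15, sqrt( 13) /13, pi, sqrt(14 ),9.22 ]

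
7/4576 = 7/4576 = 0.00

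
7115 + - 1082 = 6033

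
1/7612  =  1/7612 = 0.00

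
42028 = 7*6004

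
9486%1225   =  911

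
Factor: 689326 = 2^1*11^1*31333^1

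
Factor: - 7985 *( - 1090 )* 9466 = 82388750900 =2^2*5^2*109^1*1597^1*4733^1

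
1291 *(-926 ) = -1195466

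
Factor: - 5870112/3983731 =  - 2^5*3^1*47^1*103^( - 1)* 1301^1* 38677^( - 1)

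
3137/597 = 3137/597=5.25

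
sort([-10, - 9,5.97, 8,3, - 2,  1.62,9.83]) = [ - 10, - 9,-2,1.62,3,5.97, 8, 9.83]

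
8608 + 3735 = 12343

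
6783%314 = 189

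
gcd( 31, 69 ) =1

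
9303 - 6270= 3033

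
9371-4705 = 4666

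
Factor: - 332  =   - 2^2 * 83^1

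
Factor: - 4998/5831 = - 6/7=- 2^1 * 3^1*7^( - 1)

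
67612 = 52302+15310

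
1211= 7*173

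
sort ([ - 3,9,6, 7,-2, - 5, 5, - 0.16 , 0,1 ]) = [ - 5, - 3,-2, - 0.16, 0,1,  5,6,7,9 ] 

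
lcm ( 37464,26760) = 187320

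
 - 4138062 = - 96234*43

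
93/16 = 5 +13/16 = 5.81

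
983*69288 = 68110104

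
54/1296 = 1/24 = 0.04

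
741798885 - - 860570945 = 1602369830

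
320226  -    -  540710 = 860936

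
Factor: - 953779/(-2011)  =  443^1* 2011^( - 1 )* 2153^1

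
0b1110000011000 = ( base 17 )17F1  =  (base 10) 7192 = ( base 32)70O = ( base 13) 3373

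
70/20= 7/2 = 3.50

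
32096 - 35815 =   -  3719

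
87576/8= 10947 = 10947.00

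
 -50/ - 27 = 1 + 23/27 = 1.85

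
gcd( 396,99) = 99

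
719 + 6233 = 6952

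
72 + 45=117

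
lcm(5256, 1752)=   5256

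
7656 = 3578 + 4078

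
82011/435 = 188 + 77/145 = 188.53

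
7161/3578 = 7161/3578=2.00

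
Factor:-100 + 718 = 2^1* 3^1*103^1 = 618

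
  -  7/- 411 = 7/411 = 0.02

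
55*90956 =5002580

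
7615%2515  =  70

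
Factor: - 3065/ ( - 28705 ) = 613^1*5741^( - 1) = 613/5741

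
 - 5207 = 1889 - 7096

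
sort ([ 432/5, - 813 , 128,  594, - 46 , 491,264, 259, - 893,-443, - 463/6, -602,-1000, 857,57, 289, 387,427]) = [-1000, - 893,  -  813,-602, - 443, - 463/6, - 46,57, 432/5, 128,259, 264, 289, 387,427, 491,594,  857 ] 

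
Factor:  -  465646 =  - 2^1*232823^1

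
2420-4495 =-2075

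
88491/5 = 17698 + 1/5=17698.20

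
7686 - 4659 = 3027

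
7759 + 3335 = 11094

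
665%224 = 217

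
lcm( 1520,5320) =10640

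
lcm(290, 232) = 1160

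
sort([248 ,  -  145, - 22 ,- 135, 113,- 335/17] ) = [ - 145, - 135,-22, - 335/17, 113, 248] 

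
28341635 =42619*665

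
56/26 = 28/13  =  2.15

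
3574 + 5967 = 9541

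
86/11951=86/11951= 0.01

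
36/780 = 3/65 = 0.05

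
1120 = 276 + 844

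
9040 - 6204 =2836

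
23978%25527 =23978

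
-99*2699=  - 267201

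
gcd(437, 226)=1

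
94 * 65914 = 6195916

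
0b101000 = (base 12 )34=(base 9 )44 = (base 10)40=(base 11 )37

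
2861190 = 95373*30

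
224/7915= 224/7915=0.03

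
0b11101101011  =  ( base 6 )12443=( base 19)54I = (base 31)1u8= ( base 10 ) 1899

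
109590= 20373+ 89217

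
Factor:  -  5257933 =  - 5257933^1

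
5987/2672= 5987/2672 = 2.24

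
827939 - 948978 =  - 121039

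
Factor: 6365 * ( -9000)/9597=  - 2^3*3^1*5^4*7^( - 1)*19^1 *67^1*457^( - 1 ) = - 19095000/3199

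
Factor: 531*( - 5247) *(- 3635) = 10127680695= 3^4*5^1*11^1*53^1*59^1*727^1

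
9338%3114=3110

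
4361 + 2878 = 7239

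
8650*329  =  2845850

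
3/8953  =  3/8953 = 0.00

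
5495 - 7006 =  - 1511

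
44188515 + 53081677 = 97270192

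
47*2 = 94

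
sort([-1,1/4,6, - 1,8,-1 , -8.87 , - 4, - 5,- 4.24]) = [ - 8.87, - 5,-4.24, - 4 , - 1,- 1, -1,1/4,6 , 8]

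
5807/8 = 725+7/8 = 725.88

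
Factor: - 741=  - 3^1*13^1*19^1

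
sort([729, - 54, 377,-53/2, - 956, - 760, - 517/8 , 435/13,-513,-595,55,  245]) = [ - 956,  -  760, - 595, - 513,-517/8,-54, - 53/2,435/13,  55  ,  245,377, 729] 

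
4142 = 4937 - 795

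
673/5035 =673/5035 = 0.13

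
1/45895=1/45895  =  0.00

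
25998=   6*4333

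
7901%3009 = 1883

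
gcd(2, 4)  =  2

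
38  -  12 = 26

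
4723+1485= 6208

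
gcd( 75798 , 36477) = 9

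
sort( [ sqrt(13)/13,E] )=[sqrt ( 13)/13,E]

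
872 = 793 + 79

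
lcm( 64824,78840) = 2917080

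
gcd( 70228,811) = 1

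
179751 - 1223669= - 1043918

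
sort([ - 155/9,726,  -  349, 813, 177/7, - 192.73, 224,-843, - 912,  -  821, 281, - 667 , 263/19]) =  [ - 912, - 843, - 821, - 667, - 349, - 192.73, - 155/9, 263/19, 177/7, 224,281,726,813 ] 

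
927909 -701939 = 225970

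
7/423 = 7/423 =0.02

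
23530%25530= 23530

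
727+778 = 1505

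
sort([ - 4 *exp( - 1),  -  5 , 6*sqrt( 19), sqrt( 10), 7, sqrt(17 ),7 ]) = [ - 5, - 4*exp( - 1), sqrt( 10),sqrt( 17), 7, 7, 6 * sqrt( 19 )]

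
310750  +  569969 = 880719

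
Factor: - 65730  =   - 2^1 * 3^1 * 5^1 * 7^1*313^1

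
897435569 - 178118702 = 719316867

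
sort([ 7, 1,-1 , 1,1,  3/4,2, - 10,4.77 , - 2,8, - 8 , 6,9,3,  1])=[-10, - 8, - 2, - 1, 3/4,1,1, 1,1 , 2,3,4.77,6,7,8,9]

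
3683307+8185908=11869215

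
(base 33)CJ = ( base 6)1531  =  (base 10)415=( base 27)FA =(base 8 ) 637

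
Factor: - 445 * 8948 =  - 3981860 = - 2^2*5^1*89^1*2237^1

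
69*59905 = 4133445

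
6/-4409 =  - 1 + 4403/4409 = - 0.00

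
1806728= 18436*98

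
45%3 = 0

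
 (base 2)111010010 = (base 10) 466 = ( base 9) 567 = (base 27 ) h7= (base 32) EI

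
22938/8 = 2867+ 1/4= 2867.25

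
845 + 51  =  896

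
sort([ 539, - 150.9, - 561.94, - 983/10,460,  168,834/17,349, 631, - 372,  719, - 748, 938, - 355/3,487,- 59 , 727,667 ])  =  [- 748, - 561.94,-372,- 150.9, - 355/3, - 983/10,  -  59, 834/17,168,  349, 460, 487, 539,631, 667,  719,727, 938]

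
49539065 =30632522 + 18906543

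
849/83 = 849/83 =10.23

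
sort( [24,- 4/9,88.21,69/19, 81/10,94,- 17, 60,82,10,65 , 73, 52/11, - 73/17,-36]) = [-36, - 17 ,-73/17,-4/9,  69/19,52/11,81/10 , 10,  24 , 60,  65,  73,82 , 88.21,94]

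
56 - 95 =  - 39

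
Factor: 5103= 3^6*7^1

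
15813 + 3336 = 19149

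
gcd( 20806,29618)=2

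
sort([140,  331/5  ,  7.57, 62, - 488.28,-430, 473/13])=[ - 488.28,-430,7.57,473/13, 62,331/5,140]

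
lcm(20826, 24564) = 957996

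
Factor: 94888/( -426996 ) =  - 2^1*3^ ( - 2 ) =- 2/9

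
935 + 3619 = 4554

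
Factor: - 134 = -2^1*67^1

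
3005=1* 3005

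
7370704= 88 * 83758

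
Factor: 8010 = 2^1*3^2*5^1*89^1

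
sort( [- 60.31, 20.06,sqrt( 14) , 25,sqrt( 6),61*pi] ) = [  -  60.31, sqrt(6),sqrt ( 14),20.06,25,61 * pi ]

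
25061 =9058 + 16003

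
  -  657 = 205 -862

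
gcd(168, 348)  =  12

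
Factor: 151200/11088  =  150/11 = 2^1*3^1*5^2*11^( - 1)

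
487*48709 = 23721283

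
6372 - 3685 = 2687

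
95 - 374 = - 279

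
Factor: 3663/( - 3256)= - 9/8 = - 2^( - 3)*3^2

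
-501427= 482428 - 983855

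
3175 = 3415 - 240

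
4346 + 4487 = 8833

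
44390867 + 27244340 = 71635207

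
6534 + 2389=8923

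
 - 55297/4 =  - 13825+ 3/4=- 13824.25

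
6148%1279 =1032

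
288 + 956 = 1244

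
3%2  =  1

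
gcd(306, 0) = 306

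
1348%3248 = 1348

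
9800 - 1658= 8142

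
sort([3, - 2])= [-2,3 ]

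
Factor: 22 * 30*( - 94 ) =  - 2^3 * 3^1*5^1*11^1*47^1 = - 62040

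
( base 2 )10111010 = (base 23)82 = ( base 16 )BA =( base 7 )354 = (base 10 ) 186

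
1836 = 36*51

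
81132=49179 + 31953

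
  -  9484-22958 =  - 32442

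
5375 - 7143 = - 1768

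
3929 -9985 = - 6056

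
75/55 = 15/11 =1.36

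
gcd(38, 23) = 1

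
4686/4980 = 781/830=   0.94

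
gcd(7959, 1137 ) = 1137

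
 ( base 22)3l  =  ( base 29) 30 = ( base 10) 87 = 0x57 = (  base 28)33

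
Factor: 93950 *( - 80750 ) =  -  7586462500 = - 2^2*5^5 * 17^1* 19^1*1879^1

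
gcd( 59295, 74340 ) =885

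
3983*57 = 227031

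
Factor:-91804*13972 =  - 2^4*7^1*59^1*389^1*499^1 = - 1282685488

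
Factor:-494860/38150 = -2^1*5^(-1)*7^(- 1) * 227^1 = - 454/35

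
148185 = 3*49395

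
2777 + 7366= 10143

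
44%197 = 44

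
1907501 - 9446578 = - 7539077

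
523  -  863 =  - 340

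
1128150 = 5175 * 218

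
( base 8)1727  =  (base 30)12N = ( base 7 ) 2603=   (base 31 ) 10m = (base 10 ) 983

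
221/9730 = 221/9730 = 0.02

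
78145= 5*15629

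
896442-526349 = 370093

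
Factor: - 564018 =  - 2^1*3^1 * 7^1 * 13^1*1033^1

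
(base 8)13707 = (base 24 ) ADF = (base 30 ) 6mr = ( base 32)5U7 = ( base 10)6087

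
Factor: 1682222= 2^1*19^1*44269^1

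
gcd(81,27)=27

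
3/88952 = 3/88952=0.00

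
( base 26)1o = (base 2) 110010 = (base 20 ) 2A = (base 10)50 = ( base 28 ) 1M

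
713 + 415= 1128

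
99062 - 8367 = 90695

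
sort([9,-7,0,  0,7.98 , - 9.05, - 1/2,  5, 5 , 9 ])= [ - 9.05, - 7,-1/2, 0, 0, 5,5,7.98, 9,9] 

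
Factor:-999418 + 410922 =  -588496 = -2^4*36781^1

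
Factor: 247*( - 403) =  - 99541= - 13^2*19^1*31^1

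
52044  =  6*8674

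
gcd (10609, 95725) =1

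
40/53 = 40/53 = 0.75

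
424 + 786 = 1210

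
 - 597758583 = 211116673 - 808875256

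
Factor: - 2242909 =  -61^1*83^1*443^1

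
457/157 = 2 +143/157 = 2.91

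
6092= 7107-1015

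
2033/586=2033/586 = 3.47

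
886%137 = 64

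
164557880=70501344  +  94056536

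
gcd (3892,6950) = 278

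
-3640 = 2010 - 5650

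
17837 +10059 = 27896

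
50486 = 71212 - 20726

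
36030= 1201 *30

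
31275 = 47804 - 16529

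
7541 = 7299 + 242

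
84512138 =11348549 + 73163589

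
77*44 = 3388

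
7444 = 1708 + 5736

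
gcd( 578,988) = 2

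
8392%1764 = 1336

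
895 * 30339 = 27153405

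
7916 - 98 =7818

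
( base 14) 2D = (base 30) 1b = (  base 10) 41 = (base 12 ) 35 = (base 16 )29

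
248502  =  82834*3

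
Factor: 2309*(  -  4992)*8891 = - 102482360448 = - 2^7*3^1 * 13^1*17^1*523^1*2309^1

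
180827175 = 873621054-692793879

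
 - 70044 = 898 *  ( - 78) 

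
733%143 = 18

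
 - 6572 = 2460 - 9032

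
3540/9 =1180/3 = 393.33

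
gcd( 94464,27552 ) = 3936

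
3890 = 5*778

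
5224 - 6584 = - 1360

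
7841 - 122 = 7719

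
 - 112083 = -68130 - 43953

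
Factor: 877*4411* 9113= 35253157511 = 11^1*13^1*401^1*701^1*877^1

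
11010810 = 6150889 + 4859921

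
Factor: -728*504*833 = -305637696 = - 2^6*3^2*7^4*13^1*17^1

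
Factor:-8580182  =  -2^1*13^1*331^1*997^1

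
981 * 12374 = 12138894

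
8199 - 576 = 7623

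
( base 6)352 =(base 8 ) 214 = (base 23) 62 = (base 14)a0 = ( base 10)140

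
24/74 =12/37=0.32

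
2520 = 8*315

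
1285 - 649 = 636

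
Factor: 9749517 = 3^1*17^1 * 149^1*1283^1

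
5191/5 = 1038 + 1/5 = 1038.20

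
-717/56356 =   -  717/56356 = - 0.01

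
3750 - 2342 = 1408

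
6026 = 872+5154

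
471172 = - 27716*( - 17)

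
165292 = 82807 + 82485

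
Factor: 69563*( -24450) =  - 1700815350= - 2^1*3^1 * 5^2 * 13^1*163^1 * 5351^1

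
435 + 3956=4391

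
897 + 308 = 1205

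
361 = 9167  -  8806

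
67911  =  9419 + 58492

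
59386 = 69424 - 10038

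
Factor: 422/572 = 211/286=2^( -1 )* 11^ (-1 )* 13^(- 1 )*211^1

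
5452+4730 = 10182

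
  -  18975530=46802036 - 65777566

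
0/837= 0 = 0.00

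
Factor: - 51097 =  - 37^1*1381^1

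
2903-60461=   -  57558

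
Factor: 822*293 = 240846= 2^1*3^1*137^1 * 293^1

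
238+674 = 912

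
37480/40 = 937= 937.00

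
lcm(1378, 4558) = 59254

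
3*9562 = 28686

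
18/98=9/49 = 0.18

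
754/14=377/7 = 53.86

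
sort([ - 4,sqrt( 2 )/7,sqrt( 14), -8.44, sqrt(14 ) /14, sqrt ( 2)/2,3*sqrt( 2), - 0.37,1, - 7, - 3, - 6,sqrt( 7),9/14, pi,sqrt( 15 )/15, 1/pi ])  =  [ - 8.44, -7, - 6, - 4, - 3, - 0.37,sqrt ( 2 ) /7,sqrt(15)/15,sqrt(14 ) /14,1/pi,9/14,sqrt( 2 )/2,1,sqrt( 7),pi, sqrt(14 ), 3*sqrt ( 2)]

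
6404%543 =431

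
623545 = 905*689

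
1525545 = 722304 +803241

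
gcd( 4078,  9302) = 2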